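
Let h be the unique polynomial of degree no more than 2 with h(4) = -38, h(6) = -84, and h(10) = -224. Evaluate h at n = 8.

Using the Lagrange interpolation formula with nodes 4, 6, 10:
  L_0(n) = (n - 6)(n - 10) / 12
  L_1(n) = (n - 4)(n - 10) / -8
  L_2(n) = (n - 4)(n - 6) / 24
Then h(n) = -38·L_0(n) - 84·L_1(n) - 224·L_2(n).
Expanding and collecting terms gives h(n) = -2n² - 3n + 6.
Evaluating at n = 8: h(8) = -146.

-146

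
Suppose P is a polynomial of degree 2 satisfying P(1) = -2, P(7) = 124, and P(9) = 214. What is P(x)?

Write P(x) = ax^2 + bx + c. Substituting each data point gives a linear system:
  a + b + c = -2
  49a + 7b + c = 124
  81a + 9b + c = 214
Solving the system yields a = 3, b = -3, c = -2.
So P(x) = 3x² - 3x - 2.
Check: P(7) = 124. ✓

P(x) = 3x^2 - 3x - 2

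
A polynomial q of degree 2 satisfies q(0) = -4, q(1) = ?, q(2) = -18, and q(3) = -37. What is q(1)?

On equispaced nodes a degree-2 polynomial has vanishing third forward difference, so
  - q(0) + 3·q(1) - 3·q(2) + q(3) = 0.
Substituting the known values and solving for q(1):
  3·q(1) = -21
  q(1) = -7.

-7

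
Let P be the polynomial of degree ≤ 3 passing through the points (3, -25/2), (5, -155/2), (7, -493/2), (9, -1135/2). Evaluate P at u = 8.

-385

Forward differences of the values at u = 3, 5, 7, 9:
  P  : -25/2  -155/2  -493/2  -1135/2
  Δ  : -65  -169  -321
  Δ^2: -104  -152
  Δ^3: -48
The third differences are constant, confirming degree 3.
Interpolating (Newton forward form) and evaluating at u = 8 gives P(8) = -385.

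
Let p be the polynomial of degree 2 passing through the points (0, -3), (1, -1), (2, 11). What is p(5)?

Using the Lagrange interpolation formula with nodes 0, 1, 2:
  L_0(n) = (n - 1)(n - 2) / 2
  L_1(n) = n(n - 2) / -1
  L_2(n) = n(n - 1) / 2
Then p(n) = -3·L_0(n) - 1·L_1(n) + 11·L_2(n).
Expanding and collecting terms gives p(n) = 5n^2 - 3n - 3.
Evaluating at n = 5: p(5) = 107.

107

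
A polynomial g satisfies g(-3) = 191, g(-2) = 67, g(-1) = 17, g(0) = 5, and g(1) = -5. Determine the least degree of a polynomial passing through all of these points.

3

Forward differences of the values at u = -3, -2, -1, 0, 1:
  g  : 191  67  17  5  -5
  Δ  : -124  -50  -12  -10
  Δ^2: 74  38  2
  Δ^3: -36  -36
  Δ^4: 0
The third differences are constant (-36) and nonzero, while all higher differences vanish, so the minimal degree is 3.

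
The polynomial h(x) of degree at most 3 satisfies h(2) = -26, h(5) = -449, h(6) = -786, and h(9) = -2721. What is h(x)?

h(x) = -4x^3 + 3x^2 - 6x + 6

Write h(x) = ax^3 + bx^2 + cx + d. Substituting each data point gives a linear system:
  8a + 4b + 2c + d = -26
  125a + 25b + 5c + d = -449
  216a + 36b + 6c + d = -786
  729a + 81b + 9c + d = -2721
Solving the system yields a = -4, b = 3, c = -6, d = 6.
So h(x) = -4x^3 + 3x^2 - 6x + 6.
Check: h(5) = -449. ✓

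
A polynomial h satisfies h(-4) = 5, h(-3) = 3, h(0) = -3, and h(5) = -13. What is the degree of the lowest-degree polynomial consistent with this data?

Divided differences on the nodes -4, -3, 0, 5:
  order 0: 5  3  -3  -13
  order 1: -2  -2  -2
  order 2: 0  0
  order 3: 0
The order-1 divided differences are all -2 (nonzero) and every higher order vanishes, so the data lies on a polynomial of degree exactly 1.

1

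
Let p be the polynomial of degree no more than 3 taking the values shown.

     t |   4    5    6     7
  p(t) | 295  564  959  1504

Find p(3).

Using the Lagrange interpolation formula with nodes 4, 5, 6, 7:
  L_0(t) = (t - 5)(t - 6)(t - 7) / -6
  L_1(t) = (t - 4)(t - 6)(t - 7) / 2
  L_2(t) = (t - 4)(t - 5)(t - 7) / -2
  L_3(t) = (t - 4)(t - 5)(t - 6) / 6
Then p(t) = 295·L_0(t) + 564·L_1(t) + 959·L_2(t) + 1504·L_3(t).
Expanding and collecting terms gives p(t) = 4t^3 + 3t^2 - 2t - 1.
Evaluating at t = 3: p(3) = 128.

128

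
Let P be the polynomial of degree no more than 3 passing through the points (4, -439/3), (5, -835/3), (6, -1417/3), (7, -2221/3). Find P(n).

P(n) = -2n^3 - n^2 - n + 5/3

Write P(n) = an^3 + bn^2 + cn + d. Substituting each data point gives a linear system:
  64a + 16b + 4c + d = -439/3
  125a + 25b + 5c + d = -835/3
  216a + 36b + 6c + d = -1417/3
  343a + 49b + 7c + d = -2221/3
Solving the system yields a = -2, b = -1, c = -1, d = 5/3.
So P(n) = -2n^3 - n^2 - n + 5/3.
Check: P(5) = -835/3. ✓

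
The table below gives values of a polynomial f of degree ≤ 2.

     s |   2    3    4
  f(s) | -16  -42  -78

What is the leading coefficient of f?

-5

Write f(s) = as^2 + bs + c. Substituting each data point gives a linear system:
  4a + 2b + c = -16
  9a + 3b + c = -42
  16a + 4b + c = -78
Solving the system yields a = -5, b = -1, c = 6.
So f(s) = -5s^2 - s + 6.
The leading coefficient is -5.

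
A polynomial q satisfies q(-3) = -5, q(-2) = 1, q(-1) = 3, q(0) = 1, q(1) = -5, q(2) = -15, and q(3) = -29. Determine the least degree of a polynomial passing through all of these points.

Forward differences of the values at u = -3, -2, -1, 0, 1, 2, 3:
  q  : -5  1  3  1  -5  -15  -29
  Δ  : 6  2  -2  -6  -10  -14
  Δ^2: -4  -4  -4  -4  -4
  Δ^3: 0  0  0  0
  Δ^4: 0  0  0
  Δ^5: 0  0
  Δ^6: 0
The second differences are constant (-4) and nonzero, while all higher differences vanish, so the minimal degree is 2.

2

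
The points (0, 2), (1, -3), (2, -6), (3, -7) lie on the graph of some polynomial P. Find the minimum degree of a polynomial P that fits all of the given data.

Forward differences of the values at x = 0, 1, 2, 3:
  P  : 2  -3  -6  -7
  Δ  : -5  -3  -1
  Δ^2: 2  2
  Δ^3: 0
The second differences are constant (2) and nonzero, while all higher differences vanish, so the minimal degree is 2.

2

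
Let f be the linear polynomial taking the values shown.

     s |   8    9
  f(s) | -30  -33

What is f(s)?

Write f(s) = as + b. Substituting each data point gives a linear system:
  8a + b = -30
  9a + b = -33
Solving the system yields a = -3, b = -6.
So f(s) = -3s - 6.
Check: f(8) = -30. ✓

f(s) = -3s - 6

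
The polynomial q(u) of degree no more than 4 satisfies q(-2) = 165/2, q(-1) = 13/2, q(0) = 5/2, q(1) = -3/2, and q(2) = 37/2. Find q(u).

q(u) = 4u^4 - 4u^3 - 4u^2 + 5/2

Write q(u) = au^4 + bu^3 + cu^2 + du + e. Substituting each data point gives a linear system:
  16a - 8b + 4c - 2d + e = 165/2
  a - b + c - d + e = 13/2
  e = 5/2
  a + b + c + d + e = -3/2
  16a + 8b + 4c + 2d + e = 37/2
Solving the system yields a = 4, b = -4, c = -4, d = 0, e = 5/2.
So q(u) = 4u^4 - 4u^3 - 4u^2 + 5/2.
Check: q(-2) = 165/2. ✓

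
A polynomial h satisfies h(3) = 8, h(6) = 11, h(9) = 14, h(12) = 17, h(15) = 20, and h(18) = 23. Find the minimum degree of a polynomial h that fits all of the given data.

Forward differences of the values at n = 3, 6, 9, 12, 15, 18:
  h  : 8  11  14  17  20  23
  Δ  : 3  3  3  3  3
  Δ^2: 0  0  0  0
  Δ^3: 0  0  0
  Δ^4: 0  0
  Δ^5: 0
The first differences are constant (3) and nonzero, while all higher differences vanish, so the minimal degree is 1.

1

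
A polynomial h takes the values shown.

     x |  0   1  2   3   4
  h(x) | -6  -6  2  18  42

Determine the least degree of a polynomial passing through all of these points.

2

Forward differences of the values at x = 0, 1, 2, 3, 4:
  h  : -6  -6  2  18  42
  Δ  : 0  8  16  24
  Δ^2: 8  8  8
  Δ^3: 0  0
  Δ^4: 0
The second differences are constant (8) and nonzero, while all higher differences vanish, so the minimal degree is 2.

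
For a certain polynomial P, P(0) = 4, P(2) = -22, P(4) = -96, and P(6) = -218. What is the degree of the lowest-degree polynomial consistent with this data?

Forward differences of the values at t = 0, 2, 4, 6:
  P  : 4  -22  -96  -218
  Δ  : -26  -74  -122
  Δ^2: -48  -48
  Δ^3: 0
The second differences are constant (-48) and nonzero, while all higher differences vanish, so the minimal degree is 2.

2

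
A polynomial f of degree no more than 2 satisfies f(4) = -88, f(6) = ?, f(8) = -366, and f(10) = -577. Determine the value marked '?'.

The 3 known points determine the degree-2 polynomial uniquely.
Write f(x) = ax^2 + bx + c. Substituting each data point gives a linear system:
  16a + 4b + c = -88
  64a + 8b + c = -366
  100a + 10b + c = -577
Solving the system yields a = -6, b = 5/2, c = -2.
So f(x) = -6x^2 + (5/2)x - 2.
Then f(6) = -203.

-203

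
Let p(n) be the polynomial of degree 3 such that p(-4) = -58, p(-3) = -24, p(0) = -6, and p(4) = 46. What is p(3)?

12

Using the Lagrange interpolation formula with nodes -4, -3, 0, 4:
  L_0(n) = (n + 3)n(n - 4) / -32
  L_1(n) = (n + 4)n(n - 4) / 21
  L_2(n) = (n + 4)(n + 3)(n - 4) / -48
  L_3(n) = (n + 4)(n + 3)n / 224
Then p(n) = -58·L_0(n) - 24·L_1(n) - 6·L_2(n) + 46·L_3(n).
Expanding and collecting terms gives p(n) = n^3 - 3n - 6.
Evaluating at n = 3: p(3) = 12.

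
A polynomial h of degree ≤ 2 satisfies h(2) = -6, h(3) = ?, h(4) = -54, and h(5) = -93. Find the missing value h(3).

-25

On equispaced nodes a degree-2 polynomial has vanishing third forward difference, so
  - h(2) + 3·h(3) - 3·h(4) + h(5) = 0.
Substituting the known values and solving for h(3):
  3·h(3) = -75
  h(3) = -25.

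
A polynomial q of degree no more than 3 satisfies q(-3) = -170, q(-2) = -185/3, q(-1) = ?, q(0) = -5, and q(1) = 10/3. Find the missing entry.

On equispaced nodes a degree-3 polynomial has vanishing fourth forward difference, so
  q(-3) - 4·q(-2) + 6·q(-1) - 4·q(0) + q(1) = 0.
Substituting the known values and solving for q(-1):
  6·q(-1) = -100
  q(-1) = -50/3.

-50/3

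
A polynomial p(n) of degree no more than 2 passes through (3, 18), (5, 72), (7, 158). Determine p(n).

p(n) = 4n^2 - 5n - 3

Write p(n) = an^2 + bn + c. Substituting each data point gives a linear system:
  9a + 3b + c = 18
  25a + 5b + c = 72
  49a + 7b + c = 158
Solving the system yields a = 4, b = -5, c = -3.
So p(n) = 4n^2 - 5n - 3.
Check: p(3) = 18. ✓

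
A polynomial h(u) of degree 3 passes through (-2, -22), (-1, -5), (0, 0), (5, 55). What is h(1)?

Using the Lagrange interpolation formula with nodes -2, -1, 0, 5:
  L_0(u) = (u + 1)u(u - 5) / -14
  L_1(u) = (u + 2)u(u - 5) / 6
  L_2(u) = (u + 2)(u + 1)(u - 5) / -10
  L_3(u) = (u + 2)(u + 1)u / 210
Then h(u) = -22·L_0(u) - 5·L_1(u) + 0·L_2(u) + 55·L_3(u).
Expanding and collecting terms gives h(u) = u³ - 3u² + u.
Evaluating at u = 1: h(1) = -1.

-1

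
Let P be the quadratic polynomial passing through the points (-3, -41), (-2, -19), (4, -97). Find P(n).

Write P(n) = an^2 + bn + c. Substituting each data point gives a linear system:
  9a - 3b + c = -41
  4a - 2b + c = -19
  16a + 4b + c = -97
Solving the system yields a = -5, b = -3, c = -5.
So P(n) = -5n² - 3n - 5.
Check: P(-2) = -19. ✓

P(n) = -5n^2 - 3n - 5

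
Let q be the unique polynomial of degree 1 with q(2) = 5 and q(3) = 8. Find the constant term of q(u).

-1

Write q(u) = au + b. Substituting each data point gives a linear system:
  2a + b = 5
  3a + b = 8
Solving the system yields a = 3, b = -1.
So q(u) = 3u - 1.
The constant term is -1.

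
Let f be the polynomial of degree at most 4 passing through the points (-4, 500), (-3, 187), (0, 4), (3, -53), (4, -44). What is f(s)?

f(s) = s^4 - 4s^3 - 2s^2 - 4s + 4

Using the Lagrange interpolation formula with nodes -4, -3, 0, 3, 4:
  L_0(s) = (s + 3)s(s - 3)(s - 4) / 224
  L_1(s) = (s + 4)s(s - 3)(s - 4) / -126
  L_2(s) = (s + 4)(s + 3)(s - 3)(s - 4) / 144
  L_3(s) = (s + 4)(s + 3)s(s - 4) / -126
  L_4(s) = (s + 4)(s + 3)s(s - 3) / 224
Then f(s) = 500·L_0(s) + 187·L_1(s) + 4·L_2(s) - 53·L_3(s) - 44·L_4(s).
Expanding and collecting terms gives f(s) = s⁴ - 4s³ - 2s² - 4s + 4.
Check: f(-4) = 500. ✓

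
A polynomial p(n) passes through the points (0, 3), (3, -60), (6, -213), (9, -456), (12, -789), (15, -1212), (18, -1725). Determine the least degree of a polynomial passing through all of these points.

Forward differences of the values at n = 0, 3, 6, 9, 12, 15, 18:
  p  : 3  -60  -213  -456  -789  -1212  -1725
  Δ  : -63  -153  -243  -333  -423  -513
  Δ^2: -90  -90  -90  -90  -90
  Δ^3: 0  0  0  0
  Δ^4: 0  0  0
  Δ^5: 0  0
  Δ^6: 0
The second differences are constant (-90) and nonzero, while all higher differences vanish, so the minimal degree is 2.

2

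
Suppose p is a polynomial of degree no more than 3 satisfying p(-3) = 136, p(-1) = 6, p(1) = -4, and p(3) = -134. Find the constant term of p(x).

1

Write p(x) = ax^3 + bx^2 + cx + d. Substituting each data point gives a linear system:
  -27a + 9b - 3c + d = 136
  -a + b - c + d = 6
  a + b + c + d = -4
  27a + 9b + 3c + d = -134
Solving the system yields a = -5, b = 0, c = 0, d = 1.
So p(x) = -5x^3 + 1.
The constant term is 1.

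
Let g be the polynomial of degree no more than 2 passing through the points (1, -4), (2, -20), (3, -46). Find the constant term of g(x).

2

Write g(x) = ax^2 + bx + c. Substituting each data point gives a linear system:
  a + b + c = -4
  4a + 2b + c = -20
  9a + 3b + c = -46
Solving the system yields a = -5, b = -1, c = 2.
So g(x) = -5x² - x + 2.
The constant term is 2.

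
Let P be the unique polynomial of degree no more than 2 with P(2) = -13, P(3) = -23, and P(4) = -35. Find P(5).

-49

Write P(t) = at^2 + bt + c. Substituting each data point gives a linear system:
  4a + 2b + c = -13
  9a + 3b + c = -23
  16a + 4b + c = -35
Solving the system yields a = -1, b = -5, c = 1.
So P(t) = -t^2 - 5t + 1.
Then P(5) = -49.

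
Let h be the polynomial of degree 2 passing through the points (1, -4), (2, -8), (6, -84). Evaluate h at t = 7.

Write h(t) = at^2 + bt + c. Substituting each data point gives a linear system:
  a + b + c = -4
  4a + 2b + c = -8
  36a + 6b + c = -84
Solving the system yields a = -3, b = 5, c = -6.
So h(t) = -3t² + 5t - 6.
Then h(7) = -118.

-118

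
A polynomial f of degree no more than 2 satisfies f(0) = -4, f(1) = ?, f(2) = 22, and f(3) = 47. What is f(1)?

The 3 known points determine the degree-2 polynomial uniquely.
Write f(n) = an^2 + bn + c. Substituting each data point gives a linear system:
  c = -4
  4a + 2b + c = 22
  9a + 3b + c = 47
Solving the system yields a = 4, b = 5, c = -4.
So f(n) = 4n^2 + 5n - 4.
Then f(1) = 5.

5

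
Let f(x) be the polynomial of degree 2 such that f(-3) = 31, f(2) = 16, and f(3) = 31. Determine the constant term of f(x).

4

Write f(x) = ax^2 + bx + c. Substituting each data point gives a linear system:
  9a - 3b + c = 31
  4a + 2b + c = 16
  9a + 3b + c = 31
Solving the system yields a = 3, b = 0, c = 4.
So f(x) = 3x² + 4.
The constant term is 4.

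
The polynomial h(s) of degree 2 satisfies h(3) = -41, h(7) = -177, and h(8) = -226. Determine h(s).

Write h(s) = as^2 + bs + c. Substituting each data point gives a linear system:
  9a + 3b + c = -41
  49a + 7b + c = -177
  64a + 8b + c = -226
Solving the system yields a = -3, b = -4, c = -2.
So h(s) = -3s² - 4s - 2.
Check: h(3) = -41. ✓

h(s) = -3s^2 - 4s - 2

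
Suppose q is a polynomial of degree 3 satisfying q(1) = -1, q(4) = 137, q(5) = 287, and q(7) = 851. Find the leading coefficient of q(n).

Write q(n) = an^3 + bn^2 + cn + d. Substituting each data point gives a linear system:
  a + b + c + d = -1
  64a + 16b + 4c + d = 137
  125a + 25b + 5c + d = 287
  343a + 49b + 7c + d = 851
Solving the system yields a = 3, b = -4, c = 3, d = -3.
So q(n) = 3n^3 - 4n^2 + 3n - 3.
The leading coefficient is 3.

3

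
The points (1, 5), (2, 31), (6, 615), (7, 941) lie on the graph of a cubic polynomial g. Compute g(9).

Using the Lagrange interpolation formula with nodes 1, 2, 6, 7:
  L_0(t) = (t - 2)(t - 6)(t - 7) / -30
  L_1(t) = (t - 1)(t - 6)(t - 7) / 20
  L_2(t) = (t - 1)(t - 2)(t - 7) / -20
  L_3(t) = (t - 1)(t - 2)(t - 6) / 30
Then g(t) = 5·L_0(t) + 31·L_1(t) + 615·L_2(t) + 941·L_3(t).
Expanding and collecting terms gives g(t) = 2t³ + 6t² - 6t + 3.
Evaluating at t = 9: g(9) = 1893.

1893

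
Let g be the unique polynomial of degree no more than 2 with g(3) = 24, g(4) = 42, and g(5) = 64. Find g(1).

Write g(s) = as^2 + bs + c. Substituting each data point gives a linear system:
  9a + 3b + c = 24
  16a + 4b + c = 42
  25a + 5b + c = 64
Solving the system yields a = 2, b = 4, c = -6.
So g(s) = 2s² + 4s - 6.
Then g(1) = 0.

0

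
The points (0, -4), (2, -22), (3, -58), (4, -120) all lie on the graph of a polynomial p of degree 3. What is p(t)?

p(t) = -t^3 - 4t^2 + 3t - 4

Using the Lagrange interpolation formula with nodes 0, 2, 3, 4:
  L_0(t) = (t - 2)(t - 3)(t - 4) / -24
  L_1(t) = t(t - 3)(t - 4) / 4
  L_2(t) = t(t - 2)(t - 4) / -3
  L_3(t) = t(t - 2)(t - 3) / 8
Then p(t) = -4·L_0(t) - 22·L_1(t) - 58·L_2(t) - 120·L_3(t).
Expanding and collecting terms gives p(t) = -t^3 - 4t^2 + 3t - 4.
Check: p(2) = -22. ✓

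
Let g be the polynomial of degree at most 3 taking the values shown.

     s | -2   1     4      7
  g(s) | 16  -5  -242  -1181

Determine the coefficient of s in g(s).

-1

Write g(s) = as^3 + bs^2 + cs + d. Substituting each data point gives a linear system:
  -8a + 4b - 2c + d = 16
  a + b + c + d = -5
  64a + 16b + 4c + d = -242
  343a + 49b + 7c + d = -1181
Solving the system yields a = -3, b = -3, c = -1, d = 2.
So g(s) = -3s³ - 3s² - s + 2.
The coefficient of s is -1.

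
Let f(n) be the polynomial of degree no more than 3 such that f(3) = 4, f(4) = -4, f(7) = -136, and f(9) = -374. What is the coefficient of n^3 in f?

-1

Write f(n) = an^3 + bn^2 + cn + d. Substituting each data point gives a linear system:
  27a + 9b + 3c + d = 4
  64a + 16b + 4c + d = -4
  343a + 49b + 7c + d = -136
  729a + 81b + 9c + d = -374
Solving the system yields a = -1, b = 5, c = -6, d = 4.
So f(n) = -n^3 + 5n^2 - 6n + 4.
The leading coefficient is -1.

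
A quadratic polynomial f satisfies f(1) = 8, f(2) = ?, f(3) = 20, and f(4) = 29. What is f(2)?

13

On equispaced nodes a degree-2 polynomial has vanishing third forward difference, so
  - f(1) + 3·f(2) - 3·f(3) + f(4) = 0.
Substituting the known values and solving for f(2):
  3·f(2) = 39
  f(2) = 13.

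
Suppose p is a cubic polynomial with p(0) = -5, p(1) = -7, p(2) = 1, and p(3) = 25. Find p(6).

253

Forward differences of the values at x = 0, 1, 2, 3:
  p  : -5  -7  1  25
  Δ  : -2  8  24
  Δ^2: 10  16
  Δ^3: 6
The third differences are constant, confirming degree 3.
Interpolating (Newton forward form) and evaluating at x = 6 gives p(6) = 253.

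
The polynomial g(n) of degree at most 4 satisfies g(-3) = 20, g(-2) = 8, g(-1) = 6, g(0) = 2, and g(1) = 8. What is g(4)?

566

Forward differences of the values at n = -3, -2, -1, 0, 1:
  g  : 20  8  6  2  8
  Δ  : -12  -2  -4  6
  Δ^2: 10  -2  10
  Δ^3: -12  12
  Δ^4: 24
The fourth differences are constant, confirming degree 4.
Interpolating (Newton forward form) and evaluating at n = 4 gives g(4) = 566.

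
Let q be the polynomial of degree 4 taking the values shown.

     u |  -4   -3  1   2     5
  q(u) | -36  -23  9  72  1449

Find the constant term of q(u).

Write q(u) = au^4 + bu^3 + cu^2 + du + e. Substituting each data point gives a linear system:
  256a - 64b + 16c - 4d + e = -36
  81a - 27b + 9c - 3d + e = -23
  a + b + c + d + e = 9
  16a + 8b + 4c + 2d + e = 72
  625a + 125b + 25c + 5d + e = 1449
Solving the system yields a = 1, b = 6, c = 4, d = -6, e = 4.
So q(u) = u⁴ + 6u³ + 4u² - 6u + 4.
The constant term is 4.

4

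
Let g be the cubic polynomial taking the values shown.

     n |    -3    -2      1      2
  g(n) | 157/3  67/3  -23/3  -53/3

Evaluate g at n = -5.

Using the Lagrange interpolation formula with nodes -3, -2, 1, 2:
  L_0(n) = (n + 2)(n - 1)(n - 2) / -20
  L_1(n) = (n + 3)(n - 1)(n - 2) / 12
  L_2(n) = (n + 3)(n + 2)(n - 2) / -12
  L_3(n) = (n + 3)(n + 2)(n - 1) / 20
Then g(n) = 157/3·L_0(n) + 67/3·L_1(n) - 23/3·L_2(n) - 53/3·L_3(n).
Expanding and collecting terms gives g(n) = -n³ + n² - 6n - 5/3.
Evaluating at n = -5: g(-5) = 535/3.

535/3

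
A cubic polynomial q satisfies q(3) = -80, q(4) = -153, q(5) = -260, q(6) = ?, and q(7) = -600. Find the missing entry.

-407

On equispaced nodes a degree-3 polynomial has vanishing fourth forward difference, so
  q(3) - 4·q(4) + 6·q(5) - 4·q(6) + q(7) = 0.
Substituting the known values and solving for q(6):
  -4·q(6) = 1628
  q(6) = -407.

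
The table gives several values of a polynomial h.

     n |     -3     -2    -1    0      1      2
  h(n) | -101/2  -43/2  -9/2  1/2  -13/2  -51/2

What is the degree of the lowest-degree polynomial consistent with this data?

Forward differences of the values at n = -3, -2, -1, 0, 1, 2:
  h  : -101/2  -43/2  -9/2  1/2  -13/2  -51/2
  Δ  : 29  17  5  -7  -19
  Δ^2: -12  -12  -12  -12
  Δ^3: 0  0  0
  Δ^4: 0  0
  Δ^5: 0
The second differences are constant (-12) and nonzero, while all higher differences vanish, so the minimal degree is 2.

2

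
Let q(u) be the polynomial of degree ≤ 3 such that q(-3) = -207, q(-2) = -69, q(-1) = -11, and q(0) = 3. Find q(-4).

-461

Forward differences of the values at u = -3, -2, -1, 0:
  q  : -207  -69  -11  3
  Δ  : 138  58  14
  Δ^2: -80  -44
  Δ^3: 36
The third differences are constant, confirming degree 3.
Interpolating (Newton forward form) and evaluating at u = -4 gives q(-4) = -461.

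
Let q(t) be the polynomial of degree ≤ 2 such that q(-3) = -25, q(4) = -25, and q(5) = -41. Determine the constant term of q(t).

Write q(t) = at^2 + bt + c. Substituting each data point gives a linear system:
  9a - 3b + c = -25
  16a + 4b + c = -25
  25a + 5b + c = -41
Solving the system yields a = -2, b = 2, c = -1.
So q(t) = -2t² + 2t - 1.
The constant term is -1.

-1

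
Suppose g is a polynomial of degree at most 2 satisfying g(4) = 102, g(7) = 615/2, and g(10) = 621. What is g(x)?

g(x) = 6x^2 + (5/2)x - 4

Write g(x) = ax^2 + bx + c. Substituting each data point gives a linear system:
  16a + 4b + c = 102
  49a + 7b + c = 615/2
  100a + 10b + c = 621
Solving the system yields a = 6, b = 5/2, c = -4.
So g(x) = 6x^2 + (5/2)x - 4.
Check: g(10) = 621. ✓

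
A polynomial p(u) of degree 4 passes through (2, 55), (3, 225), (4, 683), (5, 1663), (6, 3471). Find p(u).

Write p(u) = au^4 + bu^3 + cu^2 + du + e. Substituting each data point gives a linear system:
  16a + 8b + 4c + 2d + e = 55
  81a + 27b + 9c + 3d + e = 225
  256a + 64b + 16c + 4d + e = 683
  625a + 125b + 25c + 5d + e = 1663
  1296a + 216b + 36c + 6d + e = 3471
Solving the system yields a = 3, b = -3, c = 6, d = 2, e = 3.
So p(u) = 3u^4 - 3u^3 + 6u^2 + 2u + 3.
Check: p(6) = 3471. ✓

p(u) = 3u^4 - 3u^3 + 6u^2 + 2u + 3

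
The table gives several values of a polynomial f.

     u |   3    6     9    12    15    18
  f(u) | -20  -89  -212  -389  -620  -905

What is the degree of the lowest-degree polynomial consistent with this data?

2

Forward differences of the values at u = 3, 6, 9, 12, 15, 18:
  f  : -20  -89  -212  -389  -620  -905
  Δ  : -69  -123  -177  -231  -285
  Δ^2: -54  -54  -54  -54
  Δ^3: 0  0  0
  Δ^4: 0  0
  Δ^5: 0
The second differences are constant (-54) and nonzero, while all higher differences vanish, so the minimal degree is 2.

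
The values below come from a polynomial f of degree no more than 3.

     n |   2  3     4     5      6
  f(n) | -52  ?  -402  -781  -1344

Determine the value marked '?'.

The 4 known points determine the degree-3 polynomial uniquely.
Write f(n) = an^3 + bn^2 + cn + d. Substituting each data point gives a linear system:
  8a + 4b + 2c + d = -52
  64a + 16b + 4c + d = -402
  125a + 25b + 5c + d = -781
  216a + 36b + 6c + d = -1344
Solving the system yields a = -6, b = -2, c = 5, d = -6.
So f(n) = -6n^3 - 2n^2 + 5n - 6.
Then f(3) = -171.

-171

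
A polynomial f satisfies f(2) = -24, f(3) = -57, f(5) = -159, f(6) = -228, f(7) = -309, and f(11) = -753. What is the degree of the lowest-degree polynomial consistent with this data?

Divided differences on the nodes 2, 3, 5, 6, 7, 11:
  order 0: -24  -57  -159  -228  -309  -753
  order 1: -33  -51  -69  -81  -111
  order 2: -6  -6  -6  -6
  order 3: 0  0  0
  order 4: 0  0
  order 5: 0
The order-2 divided differences are all -6 (nonzero) and every higher order vanishes, so the data lies on a polynomial of degree exactly 2.

2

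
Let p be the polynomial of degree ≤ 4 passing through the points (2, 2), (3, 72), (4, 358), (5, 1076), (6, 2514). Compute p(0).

Write p(x) = ax^4 + bx^3 + cx^2 + dx + e. Substituting each data point gives a linear system:
  16a + 8b + 4c + 2d + e = 2
  81a + 27b + 9c + 3d + e = 72
  256a + 64b + 16c + 4d + e = 358
  625a + 125b + 25c + 5d + e = 1076
  1296a + 216b + 36c + 6d + e = 2514
Solving the system yields a = 3, b = -6, c = -3, d = 4, e = 6.
So p(x) = 3x^4 - 6x^3 - 3x^2 + 4x + 6.
Then p(0) = 6.

6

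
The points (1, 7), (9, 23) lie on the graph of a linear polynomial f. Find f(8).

21

Write f(s) = as + b. Substituting each data point gives a linear system:
  a + b = 7
  9a + b = 23
Solving the system yields a = 2, b = 5.
So f(s) = 2s + 5.
Then f(8) = 21.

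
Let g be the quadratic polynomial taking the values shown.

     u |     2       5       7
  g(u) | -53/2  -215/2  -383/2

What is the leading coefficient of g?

Write g(u) = au^2 + bu + c. Substituting each data point gives a linear system:
  4a + 2b + c = -53/2
  25a + 5b + c = -215/2
  49a + 7b + c = -383/2
Solving the system yields a = -3, b = -6, c = -5/2.
So g(u) = -3u^2 - 6u - 5/2.
The leading coefficient is -3.

-3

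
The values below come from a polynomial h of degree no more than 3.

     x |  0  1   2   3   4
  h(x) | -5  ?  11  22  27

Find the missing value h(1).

On equispaced nodes a degree-3 polynomial has vanishing fourth forward difference, so
  h(0) - 4·h(1) + 6·h(2) - 4·h(3) + h(4) = 0.
Substituting the known values and solving for h(1):
  -4·h(1) = 0
  h(1) = 0.

0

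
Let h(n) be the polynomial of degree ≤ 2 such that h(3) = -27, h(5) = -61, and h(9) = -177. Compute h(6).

Using the Lagrange interpolation formula with nodes 3, 5, 9:
  L_0(n) = (n - 5)(n - 9) / 12
  L_1(n) = (n - 3)(n - 9) / -8
  L_2(n) = (n - 3)(n - 5) / 24
Then h(n) = -27·L_0(n) - 61·L_1(n) - 177·L_2(n).
Expanding and collecting terms gives h(n) = -2n^2 - n - 6.
Evaluating at n = 6: h(6) = -84.

-84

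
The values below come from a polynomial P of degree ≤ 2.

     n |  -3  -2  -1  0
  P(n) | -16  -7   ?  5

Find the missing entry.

On equispaced nodes a degree-2 polynomial has vanishing third forward difference, so
  - P(-3) + 3·P(-2) - 3·P(-1) + P(0) = 0.
Substituting the known values and solving for P(-1):
  -3·P(-1) = 0
  P(-1) = 0.

0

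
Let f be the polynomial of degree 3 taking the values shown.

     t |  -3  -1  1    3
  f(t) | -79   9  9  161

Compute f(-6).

Write f(t) = at^3 + bt^2 + ct + d. Substituting each data point gives a linear system:
  -27a + 9b - 3c + d = -79
  -a + b - c + d = 9
  a + b + c + d = 9
  27a + 9b + 3c + d = 161
Solving the system yields a = 5, b = 4, c = -5, d = 5.
So f(t) = 5t^3 + 4t^2 - 5t + 5.
Then f(-6) = -901.

-901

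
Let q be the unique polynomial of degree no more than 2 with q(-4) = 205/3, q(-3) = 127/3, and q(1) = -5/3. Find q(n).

Using the Lagrange interpolation formula with nodes -4, -3, 1:
  L_0(n) = (n + 3)(n - 1) / 5
  L_1(n) = (n + 4)(n - 1) / -4
  L_2(n) = (n + 4)(n + 3) / 20
Then q(n) = 205/3·L_0(n) + 127/3·L_1(n) - 5/3·L_2(n).
Expanding and collecting terms gives q(n) = 3n^2 - 5n + 1/3.
Check: q(-4) = 205/3. ✓

q(n) = 3n^2 - 5n + 1/3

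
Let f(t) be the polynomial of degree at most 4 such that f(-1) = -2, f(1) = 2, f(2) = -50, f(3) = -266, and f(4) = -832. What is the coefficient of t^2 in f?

-1

Write f(t) = at^4 + bt^3 + ct^2 + dt + e. Substituting each data point gives a linear system:
  a - b + c - d + e = -2
  a + b + c + d + e = 2
  16a + 8b + 4c + 2d + e = -50
  81a + 27b + 9c + 3d + e = -266
  256a + 64b + 16c + 4d + e = -832
Solving the system yields a = -3, b = -1, c = -1, d = 3, e = 4.
So f(t) = -3t^4 - t^3 - t^2 + 3t + 4.
The coefficient of t^2 is -1.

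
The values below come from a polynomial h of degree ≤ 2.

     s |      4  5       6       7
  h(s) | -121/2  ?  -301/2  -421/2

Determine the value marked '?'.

-201/2

On equispaced nodes a degree-2 polynomial has vanishing third forward difference, so
  - h(4) + 3·h(5) - 3·h(6) + h(7) = 0.
Substituting the known values and solving for h(5):
  3·h(5) = -603/2
  h(5) = -201/2.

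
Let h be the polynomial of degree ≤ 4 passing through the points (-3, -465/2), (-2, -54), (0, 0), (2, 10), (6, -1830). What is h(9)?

Using the Lagrange interpolation formula with nodes -3, -2, 0, 2, 6:
  L_0(s) = (s + 2)s(s - 2)(s - 6) / 135
  L_1(s) = (s + 3)s(s - 2)(s - 6) / -64
  L_2(s) = (s + 3)(s + 2)(s - 2)(s - 6) / 72
  L_3(s) = (s + 3)(s + 2)s(s - 6) / -160
  L_4(s) = (s + 3)(s + 2)s(s - 2) / 1728
Then h(s) = -465/2·L_0(s) - 54·L_1(s) + 0·L_2(s) + 10·L_3(s) - 1830·L_4(s).
Expanding and collecting terms gives h(s) = -2s⁴ + 3s³ + (5/2)s² + 4s.
Evaluating at s = 9: h(9) = -21393/2.

-21393/2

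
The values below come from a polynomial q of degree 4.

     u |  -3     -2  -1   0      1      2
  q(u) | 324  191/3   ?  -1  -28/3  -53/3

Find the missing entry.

On equispaced nodes a degree-4 polynomial has vanishing fifth forward difference, so
  - q(-3) + 5·q(-2) - 10·q(-1) + 10·q(0) - 5·q(1) + q(2) = 0.
Substituting the known values and solving for q(-1):
  -10·q(-1) = -40/3
  q(-1) = 4/3.

4/3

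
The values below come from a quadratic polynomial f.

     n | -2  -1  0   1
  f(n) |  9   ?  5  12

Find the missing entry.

The 3 known points determine the degree-2 polynomial uniquely.
Write f(n) = an^2 + bn + c. Substituting each data point gives a linear system:
  4a - 2b + c = 9
  c = 5
  a + b + c = 12
Solving the system yields a = 3, b = 4, c = 5.
So f(n) = 3n^2 + 4n + 5.
Then f(-1) = 4.

4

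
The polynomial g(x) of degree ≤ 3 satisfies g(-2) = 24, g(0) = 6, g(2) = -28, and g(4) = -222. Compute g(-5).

Forward differences of the values at x = -2, 0, 2, 4:
  g  : 24  6  -28  -222
  Δ  : -18  -34  -194
  Δ^2: -16  -160
  Δ^3: -144
The third differences are constant, confirming degree 3.
Interpolating (Newton forward form) and evaluating at x = -5 gives g(-5) = 336.

336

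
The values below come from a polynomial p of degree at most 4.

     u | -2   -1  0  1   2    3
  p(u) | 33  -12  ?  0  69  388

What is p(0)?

-5

On equispaced nodes a degree-4 polynomial has vanishing fifth forward difference, so
  - p(-2) + 5·p(-1) - 10·p(0) + 10·p(1) - 5·p(2) + p(3) = 0.
Substituting the known values and solving for p(0):
  -10·p(0) = 50
  p(0) = -5.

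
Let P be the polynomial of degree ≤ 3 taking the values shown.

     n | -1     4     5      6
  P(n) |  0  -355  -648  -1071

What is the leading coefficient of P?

-4

Write P(n) = an^3 + bn^2 + cn + d. Substituting each data point gives a linear system:
  -a + b - c + d = 0
  64a + 16b + 4c + d = -355
  125a + 25b + 5c + d = -648
  216a + 36b + 6c + d = -1071
Solving the system yields a = -4, b = -5, c = -4, d = -3.
So P(n) = -4n^3 - 5n^2 - 4n - 3.
The leading coefficient is -4.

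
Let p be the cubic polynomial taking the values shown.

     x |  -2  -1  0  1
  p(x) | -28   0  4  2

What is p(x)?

Write p(x) = ax^3 + bx^2 + cx + d. Substituting each data point gives a linear system:
  -8a + 4b - 2c + d = -28
  -a + b - c + d = 0
  d = 4
  a + b + c + d = 2
Solving the system yields a = 3, b = -3, c = -2, d = 4.
So p(x) = 3x^3 - 3x^2 - 2x + 4.
Check: p(1) = 2. ✓

p(x) = 3x^3 - 3x^2 - 2x + 4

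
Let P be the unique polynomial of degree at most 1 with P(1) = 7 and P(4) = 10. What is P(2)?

8

Using the Lagrange interpolation formula with nodes 1, 4:
  L_0(s) = (s - 4) / -3
  L_1(s) = (s - 1) / 3
Then P(s) = 7·L_0(s) + 10·L_1(s).
Expanding and collecting terms gives P(s) = s + 6.
Evaluating at s = 2: P(2) = 8.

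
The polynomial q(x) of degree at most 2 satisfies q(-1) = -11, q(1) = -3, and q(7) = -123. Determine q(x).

q(x) = -3x^2 + 4x - 4

Write q(x) = ax^2 + bx + c. Substituting each data point gives a linear system:
  a - b + c = -11
  a + b + c = -3
  49a + 7b + c = -123
Solving the system yields a = -3, b = 4, c = -4.
So q(x) = -3x^2 + 4x - 4.
Check: q(-1) = -11. ✓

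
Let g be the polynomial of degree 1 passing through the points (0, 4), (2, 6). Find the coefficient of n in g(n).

Write g(n) = an + b. Substituting each data point gives a linear system:
  b = 4
  2a + b = 6
Solving the system yields a = 1, b = 4.
So g(n) = n + 4.
The leading coefficient is 1.

1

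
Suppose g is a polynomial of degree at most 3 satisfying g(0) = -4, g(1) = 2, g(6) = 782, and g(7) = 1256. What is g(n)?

g(n) = 4n^3 - 3n^2 + 5n - 4

Write g(n) = an^3 + bn^2 + cn + d. Substituting each data point gives a linear system:
  d = -4
  a + b + c + d = 2
  216a + 36b + 6c + d = 782
  343a + 49b + 7c + d = 1256
Solving the system yields a = 4, b = -3, c = 5, d = -4.
So g(n) = 4n^3 - 3n^2 + 5n - 4.
Check: g(7) = 1256. ✓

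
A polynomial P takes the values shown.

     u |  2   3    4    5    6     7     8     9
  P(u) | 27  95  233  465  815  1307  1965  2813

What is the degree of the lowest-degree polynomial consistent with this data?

3

Forward differences of the values at u = 2, 3, 4, 5, 6, 7, 8, 9:
  P  : 27  95  233  465  815  1307  1965  2813
  Δ  : 68  138  232  350  492  658  848
  Δ^2: 70  94  118  142  166  190
  Δ^3: 24  24  24  24  24
  Δ^4: 0  0  0  0
  Δ^5: 0  0  0
  Δ^6: 0  0
  Δ^7: 0
The third differences are constant (24) and nonzero, while all higher differences vanish, so the minimal degree is 3.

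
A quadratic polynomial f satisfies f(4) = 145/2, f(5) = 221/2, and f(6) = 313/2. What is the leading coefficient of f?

4

Write f(x) = ax^2 + bx + c. Substituting each data point gives a linear system:
  16a + 4b + c = 145/2
  25a + 5b + c = 221/2
  36a + 6b + c = 313/2
Solving the system yields a = 4, b = 2, c = 1/2.
So f(x) = 4x² + 2x + 1/2.
The leading coefficient is 4.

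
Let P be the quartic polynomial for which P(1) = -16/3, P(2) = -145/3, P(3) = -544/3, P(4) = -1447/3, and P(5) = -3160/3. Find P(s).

P(s) = -s^4 - 3s^3 - 2s^2 - s + 5/3

Write P(s) = as^4 + bs^3 + cs^2 + ds + e. Substituting each data point gives a linear system:
  a + b + c + d + e = -16/3
  16a + 8b + 4c + 2d + e = -145/3
  81a + 27b + 9c + 3d + e = -544/3
  256a + 64b + 16c + 4d + e = -1447/3
  625a + 125b + 25c + 5d + e = -3160/3
Solving the system yields a = -1, b = -3, c = -2, d = -1, e = 5/3.
So P(s) = -s^4 - 3s^3 - 2s^2 - s + 5/3.
Check: P(4) = -1447/3. ✓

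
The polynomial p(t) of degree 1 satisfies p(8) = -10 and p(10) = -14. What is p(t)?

p(t) = -2t + 6

Write p(t) = at + b. Substituting each data point gives a linear system:
  8a + b = -10
  10a + b = -14
Solving the system yields a = -2, b = 6.
So p(t) = -2t + 6.
Check: p(10) = -14. ✓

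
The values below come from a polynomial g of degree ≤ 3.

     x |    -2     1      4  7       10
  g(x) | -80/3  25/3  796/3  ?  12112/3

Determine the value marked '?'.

4177/3

On equispaced nodes a degree-3 polynomial has vanishing fourth forward difference, so
  g(-2) - 4·g(1) + 6·g(4) - 4·g(7) + g(10) = 0.
Substituting the known values and solving for g(7):
  -4·g(7) = -16708/3
  g(7) = 4177/3.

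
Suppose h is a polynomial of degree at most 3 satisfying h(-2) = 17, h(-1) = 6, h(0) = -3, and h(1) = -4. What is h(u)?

Write h(u) = au^3 + bu^2 + cu + d. Substituting each data point gives a linear system:
  -8a + 4b - 2c + d = 17
  -a + b - c + d = 6
  d = -3
  a + b + c + d = -4
Solving the system yields a = 1, b = 4, c = -6, d = -3.
So h(u) = u³ + 4u² - 6u - 3.
Check: h(-2) = 17. ✓

h(u) = u^3 + 4u^2 - 6u - 3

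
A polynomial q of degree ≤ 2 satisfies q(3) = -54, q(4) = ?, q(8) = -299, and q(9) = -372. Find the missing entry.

The 3 known points determine the degree-2 polynomial uniquely.
Write q(s) = as^2 + bs + c. Substituting each data point gives a linear system:
  9a + 3b + c = -54
  64a + 8b + c = -299
  81a + 9b + c = -372
Solving the system yields a = -4, b = -5, c = -3.
So q(s) = -4s^2 - 5s - 3.
Then q(4) = -87.

-87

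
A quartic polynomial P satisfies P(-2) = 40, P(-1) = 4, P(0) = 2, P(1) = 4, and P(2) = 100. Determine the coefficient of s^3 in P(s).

Write P(s) = as^4 + bs^3 + cs^2 + ds + e. Substituting each data point gives a linear system:
  16a - 8b + 4c - 2d + e = 40
  a - b + c - d + e = 4
  e = 2
  a + b + c + d + e = 4
  16a + 8b + 4c + 2d + e = 100
Solving the system yields a = 5, b = 5, c = -3, d = -5, e = 2.
So P(s) = 5s⁴ + 5s³ - 3s² - 5s + 2.
The coefficient of s^3 is 5.

5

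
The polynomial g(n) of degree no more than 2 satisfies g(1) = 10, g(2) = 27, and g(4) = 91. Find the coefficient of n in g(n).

Write g(n) = an^2 + bn + c. Substituting each data point gives a linear system:
  a + b + c = 10
  4a + 2b + c = 27
  16a + 4b + c = 91
Solving the system yields a = 5, b = 2, c = 3.
So g(n) = 5n² + 2n + 3.
The coefficient of n is 2.

2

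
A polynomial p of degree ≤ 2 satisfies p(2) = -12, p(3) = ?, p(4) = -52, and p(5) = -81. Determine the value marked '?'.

-29

The 3 known points determine the degree-2 polynomial uniquely.
Write p(t) = at^2 + bt + c. Substituting each data point gives a linear system:
  4a + 2b + c = -12
  16a + 4b + c = -52
  25a + 5b + c = -81
Solving the system yields a = -3, b = -2, c = 4.
So p(t) = -3t^2 - 2t + 4.
Then p(3) = -29.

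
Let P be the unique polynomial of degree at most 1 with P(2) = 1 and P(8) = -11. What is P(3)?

Using the Lagrange interpolation formula with nodes 2, 8:
  L_0(x) = (x - 8) / -6
  L_1(x) = (x - 2) / 6
Then P(x) = 1·L_0(x) - 11·L_1(x).
Expanding and collecting terms gives P(x) = -2x + 5.
Evaluating at x = 3: P(3) = -1.

-1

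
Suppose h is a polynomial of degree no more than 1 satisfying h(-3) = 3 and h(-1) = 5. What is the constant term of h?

Write h(x) = ax + b. Substituting each data point gives a linear system:
  -3a + b = 3
  -a + b = 5
Solving the system yields a = 1, b = 6.
So h(x) = x + 6.
The constant term is 6.

6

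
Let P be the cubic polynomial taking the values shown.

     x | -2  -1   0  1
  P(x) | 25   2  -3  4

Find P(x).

Write P(x) = ax^3 + bx^2 + cx + d. Substituting each data point gives a linear system:
  -8a + 4b - 2c + d = 25
  -a + b - c + d = 2
  d = -3
  a + b + c + d = 4
Solving the system yields a = -1, b = 6, c = 2, d = -3.
So P(x) = -x³ + 6x² + 2x - 3.
Check: P(1) = 4. ✓

P(x) = -x^3 + 6x^2 + 2x - 3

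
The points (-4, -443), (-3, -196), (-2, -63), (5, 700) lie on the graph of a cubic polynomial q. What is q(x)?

Using the Lagrange interpolation formula with nodes -4, -3, -2, 5:
  L_0(x) = (x + 3)(x + 2)(x - 5) / -18
  L_1(x) = (x + 4)(x + 2)(x - 5) / 8
  L_2(x) = (x + 4)(x + 3)(x - 5) / -14
  L_3(x) = (x + 4)(x + 3)(x + 2) / 504
Then q(x) = -443·L_0(x) - 196·L_1(x) - 63·L_2(x) + 700·L_3(x).
Expanding and collecting terms gives q(x) = 6x^3 - 3x^2 + 4x + 5.
Check: q(-2) = -63. ✓

q(x) = 6x^3 - 3x^2 + 4x + 5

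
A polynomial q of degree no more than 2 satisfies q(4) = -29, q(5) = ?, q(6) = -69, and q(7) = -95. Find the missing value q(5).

The 3 known points determine the degree-2 polynomial uniquely.
Write q(n) = an^2 + bn + c. Substituting each data point gives a linear system:
  16a + 4b + c = -29
  36a + 6b + c = -69
  49a + 7b + c = -95
Solving the system yields a = -2, b = 0, c = 3.
So q(n) = -2n^2 + 3.
Then q(5) = -47.

-47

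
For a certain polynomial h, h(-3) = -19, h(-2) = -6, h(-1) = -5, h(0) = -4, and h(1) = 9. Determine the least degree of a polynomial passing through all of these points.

3

Forward differences of the values at u = -3, -2, -1, 0, 1:
  h  : -19  -6  -5  -4  9
  Δ  : 13  1  1  13
  Δ^2: -12  0  12
  Δ^3: 12  12
  Δ^4: 0
The third differences are constant (12) and nonzero, while all higher differences vanish, so the minimal degree is 3.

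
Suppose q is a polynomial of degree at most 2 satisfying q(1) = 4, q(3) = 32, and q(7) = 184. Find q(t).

q(t) = 4t^2 - 2t + 2

Using the Lagrange interpolation formula with nodes 1, 3, 7:
  L_0(t) = (t - 3)(t - 7) / 12
  L_1(t) = (t - 1)(t - 7) / -8
  L_2(t) = (t - 1)(t - 3) / 24
Then q(t) = 4·L_0(t) + 32·L_1(t) + 184·L_2(t).
Expanding and collecting terms gives q(t) = 4t^2 - 2t + 2.
Check: q(3) = 32. ✓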